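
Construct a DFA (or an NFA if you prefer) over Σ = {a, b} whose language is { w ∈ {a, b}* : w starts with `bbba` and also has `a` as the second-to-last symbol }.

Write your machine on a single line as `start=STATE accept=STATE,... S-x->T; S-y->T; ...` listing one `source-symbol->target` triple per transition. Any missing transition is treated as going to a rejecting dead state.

start=s0; accept=s10,s11; s0-a->s1; s0-b->s2; s1-a->s3; s1-b->s4; s2-a->s5; s2-b->s6; s3-a->s3; s3-b->s4; s4-a->s5; s4-b->s7; s5-a->s3; s5-b->s4; s6-a->s5; s6-b->s8; s7-a->s5; s7-b->s7; s8-a->s9; s8-b->s7; s9-a->s10; s9-b->s11; s10-a->s10; s10-b->s11; s11-a->s9; s11-b->s12; s12-a->s9; s12-b->s12

Handle the two conditions separately and then intersect. One (6 states) tracks whether the input so far still matches the prefix `bbba`; the other (7 states) tracks the last 2 symbols read. Each combined state is a pair, one component from each; accept when both components accept.
With 13 states:
          a    b  
>  s0     s1   s2 
   s1     s3   s4 
   s2     s5   s6 
   s3     s3   s4 
   s4     s5   s7 
   s5     s3   s4 
   s6     s5   s8 
   s7     s5   s7 
   s8     s9   s7 
   s9    s10  s11 
 * s10   s10  s11 
 * s11    s9  s12 
   s12    s9  s12 
(> = start, * = accepting)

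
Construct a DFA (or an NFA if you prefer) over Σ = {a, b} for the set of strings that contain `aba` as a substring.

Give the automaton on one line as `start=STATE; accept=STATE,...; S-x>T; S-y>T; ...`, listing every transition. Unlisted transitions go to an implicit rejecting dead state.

start=q0; accept=q3; q0-a>q1; q0-b>q0; q1-a>q1; q1-b>q2; q2-a>q3; q2-b>q0; q3-a>q3; q3-b>q3

Track how much of `aba` has been matched so far: state q0 is no progress, q3 is the absorbing accept state reached once `aba` has occurred. Intermediate states record partial matches; on a mismatch, fall back to the longest reusable overlap.
A 4-state machine:
        a   b  
>  q0   q1  q0 
   q1   q1  q2 
   q2   q3  q0 
 * q3   q3  q3 
(> = start, * = accepting)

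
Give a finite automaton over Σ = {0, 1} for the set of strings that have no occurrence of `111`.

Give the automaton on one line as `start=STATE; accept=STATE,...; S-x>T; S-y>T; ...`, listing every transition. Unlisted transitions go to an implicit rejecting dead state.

This is the complement of 'contains `111`'. Use the same substring-matching states — q0 through q3 holding how much of `111` has just been matched — but flip the accepting set: everything except the trap q3 accepts.
With 4 states:
        0   1  
>* q0   q0  q1 
 * q1   q0  q2 
 * q2   q0  q3 
   q3   q3  q3 
(> = start, * = accepting)

start=q0; accept=q0,q1,q2; q0-0>q0; q0-1>q1; q1-0>q0; q1-1>q2; q2-0>q0; q2-1>q3; q3-0>q3; q3-1>q3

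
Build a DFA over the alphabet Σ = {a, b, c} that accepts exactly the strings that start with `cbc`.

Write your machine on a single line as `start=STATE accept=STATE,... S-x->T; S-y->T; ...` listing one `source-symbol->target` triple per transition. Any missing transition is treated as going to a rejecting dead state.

Walk along `cbc` while the input agrees: from q0 take `c` to q1, and so on. Any deviation drops to the rejecting sink q4. Once q3 is reached the prefix is confirmed and every continuation is accepted.
A 5-state machine:
        a   b   c  
>  q0   q4  q4  q1 
   q1   q4  q2  q4 
   q2   q4  q4  q3 
 * q3   q3  q3  q3 
   q4   q4  q4  q4 
(> = start, * = accepting)

start=q0; accept=q3; q0-a->q4; q0-b->q4; q0-c->q1; q1-a->q4; q1-b->q2; q1-c->q4; q2-a->q4; q2-b->q4; q2-c->q3; q3-a->q3; q3-b->q3; q3-c->q3; q4-a->q4; q4-b->q4; q4-c->q4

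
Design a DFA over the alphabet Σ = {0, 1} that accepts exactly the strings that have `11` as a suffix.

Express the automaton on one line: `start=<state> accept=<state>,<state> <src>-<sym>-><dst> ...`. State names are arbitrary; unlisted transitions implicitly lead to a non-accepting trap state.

Let each state record the length of the longest suffix of the input read so far that is also a prefix of `11`. q1 means the last symbol is `1`; q2 means the last 2 symbols are `11`. Accept only at q2, where the string currently ends in `11`.
With 3 states:
        0   1  
>  q0   q0  q1 
   q1   q0  q2 
 * q2   q0  q2 
(> = start, * = accepting)

start=q0 accept=q2 q0-0->q0 q0-1->q1 q1-0->q0 q1-1->q2 q2-0->q0 q2-1->q2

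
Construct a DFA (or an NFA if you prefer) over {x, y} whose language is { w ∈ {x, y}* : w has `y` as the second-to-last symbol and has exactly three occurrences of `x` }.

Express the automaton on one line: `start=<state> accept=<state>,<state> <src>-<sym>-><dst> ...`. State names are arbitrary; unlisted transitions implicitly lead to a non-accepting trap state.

start=S0 accept=S7,S8 S0-x->S1 S0-y->S0 S1-x->S2 S1-y->S1 S2-x->S3 S2-y->S4 S3-x->S5 S3-y->S6 S4-x->S7 S4-y->S4 S5-x->S5 S5-y->S5 S6-x->S5 S6-y->S8 S7-x->S5 S7-y->S6 S8-x->S5 S8-y->S8

Build one automaton per condition and run them in lockstep. The first has 7 states tracking the last 2 symbols read; the second has 5 states tracking the count of `x`s, saturating at 4. A product state is a pair (one from each), accepting exactly when both do. Minimizing collapses redundant product states.
A 9-state machine:
        x   y  
>  S0   S1  S0 
   S1   S2  S1 
   S2   S3  S4 
   S3   S5  S6 
   S4   S7  S4 
   S5   S5  S5 
   S6   S5  S8 
 * S7   S5  S6 
 * S8   S5  S8 
(> = start, * = accepting)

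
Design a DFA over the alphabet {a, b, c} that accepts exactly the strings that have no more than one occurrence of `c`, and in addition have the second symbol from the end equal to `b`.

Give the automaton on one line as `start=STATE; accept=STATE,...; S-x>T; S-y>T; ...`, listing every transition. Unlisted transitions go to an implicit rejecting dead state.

Handle the two conditions separately and then intersect. The first has 3 states tracking the count of `c`s, saturating at 2; the second has 13 states tracking the last 2 symbols read. A product state is a pair (one from each), accepting exactly when both do. Equivalent product states are then merged.
With 9 states:
        a   b   c  
>  S0   S0  S1  S2 
   S1   S3  S4  S5 
   S2   S2  S6  S7 
 * S3   S0  S1  S2 
 * S4   S3  S4  S5 
 * S5   S2  S6  S7 
   S6   S5  S8  S7 
   S7   S7  S7  S7 
 * S8   S5  S8  S7 
(> = start, * = accepting)

start=S0; accept=S3,S4,S5,S8; S0-a>S0; S0-b>S1; S0-c>S2; S1-a>S3; S1-b>S4; S1-c>S5; S2-a>S2; S2-b>S6; S2-c>S7; S3-a>S0; S3-b>S1; S3-c>S2; S4-a>S3; S4-b>S4; S4-c>S5; S5-a>S2; S5-b>S6; S5-c>S7; S6-a>S5; S6-b>S8; S6-c>S7; S7-a>S7; S7-b>S7; S7-c>S7; S8-a>S5; S8-b>S8; S8-c>S7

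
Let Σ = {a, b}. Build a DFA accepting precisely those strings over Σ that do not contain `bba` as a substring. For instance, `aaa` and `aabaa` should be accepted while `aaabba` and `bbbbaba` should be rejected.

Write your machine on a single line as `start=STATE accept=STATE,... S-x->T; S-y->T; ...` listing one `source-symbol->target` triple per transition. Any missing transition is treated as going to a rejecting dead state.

start=S0; accept=S0,S1,S2; S0-a->S0; S0-b->S1; S1-a->S0; S1-b->S2; S2-a->S3; S2-b->S2; S3-a->S3; S3-b->S3

Track partial matches of the forbidden pattern `bba`. State S3 is a dead state reached once `bba` has occurred; every other state accepts. S0 means no part of `bba` is currently matched.
        a   b  
>* S0   S0  S1 
 * S1   S0  S2 
 * S2   S3  S2 
   S3   S3  S3 
(> = start, * = accepting)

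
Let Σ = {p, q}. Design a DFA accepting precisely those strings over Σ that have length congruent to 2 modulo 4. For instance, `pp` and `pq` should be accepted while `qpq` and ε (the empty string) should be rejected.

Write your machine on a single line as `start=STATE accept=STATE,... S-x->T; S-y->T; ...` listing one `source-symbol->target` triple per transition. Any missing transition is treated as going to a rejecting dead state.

start=S0; accept=S2; S0-p->S1; S0-q->S1; S1-p->S2; S1-q->S2; S2-p->S3; S2-q->S3; S3-p->S0; S3-q->S0

Count input length modulo 4: every symbol advances one step around the cycle S0 → S1 → S2 → S3 → S0. Accept at S2.
        p   q  
>  S0   S1  S1 
   S1   S2  S2 
 * S2   S3  S3 
   S3   S0  S0 
(> = start, * = accepting)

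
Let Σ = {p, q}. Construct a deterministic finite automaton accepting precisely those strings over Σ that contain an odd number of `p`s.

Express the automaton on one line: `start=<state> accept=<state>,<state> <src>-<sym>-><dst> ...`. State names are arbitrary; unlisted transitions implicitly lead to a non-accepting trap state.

start=s0 accept=s1 s0-p->s1 s0-q->s0 s1-p->s0 s1-q->s1

Keep the running count of `p`s modulo 2: each `p` advances along the cycle s0 → s1 → s0 while other symbols loop. Accept at s1.
2 states suffice.
        p   q  
>  s0   s1  s0 
 * s1   s0  s1 
(> = start, * = accepting)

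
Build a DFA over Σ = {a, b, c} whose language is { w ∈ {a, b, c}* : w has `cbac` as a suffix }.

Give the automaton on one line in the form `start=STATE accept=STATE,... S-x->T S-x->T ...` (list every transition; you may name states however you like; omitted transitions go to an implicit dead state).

Let each state record the length of the longest suffix of the input read so far that is also a prefix of `cbac`. q1 means the last symbol is `c`; q2 means the last 2 symbols are `cb`; q3 means the last 3 symbols are `cba`; q4 means the last 4 symbols are `cbac`. Accept only at q4, where the string currently ends in `cbac`.
With 5 states:
        a   b   c  
>  q0   q0  q0  q1 
   q1   q0  q2  q1 
   q2   q3  q0  q1 
   q3   q0  q0  q4 
 * q4   q0  q2  q1 
(> = start, * = accepting)

start=q0 accept=q4 q0-a->q0 q0-b->q0 q0-c->q1 q1-a->q0 q1-b->q2 q1-c->q1 q2-a->q3 q2-b->q0 q2-c->q1 q3-a->q0 q3-b->q0 q3-c->q4 q4-a->q0 q4-b->q2 q4-c->q1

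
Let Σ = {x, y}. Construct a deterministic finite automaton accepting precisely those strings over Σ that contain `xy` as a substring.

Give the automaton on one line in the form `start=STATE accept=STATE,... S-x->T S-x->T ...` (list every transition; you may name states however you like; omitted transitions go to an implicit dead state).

Track how much of `xy` has been matched so far: state s0 is no progress, s2 is the absorbing accept state reached once `xy` has occurred. Intermediate states record partial matches; on a mismatch, fall back to the longest reusable overlap.
3 states suffice.
        x   y  
>  s0   s1  s0 
   s1   s1  s2 
 * s2   s2  s2 
(> = start, * = accepting)

start=s0 accept=s2 s0-x->s1 s0-y->s0 s1-x->s1 s1-y->s2 s2-x->s2 s2-y->s2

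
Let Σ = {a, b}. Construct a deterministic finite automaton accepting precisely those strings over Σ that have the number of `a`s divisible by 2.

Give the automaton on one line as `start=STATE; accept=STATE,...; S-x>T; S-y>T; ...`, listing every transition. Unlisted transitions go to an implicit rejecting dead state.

The only thing that matters is how many `a`s have appeared, reduced mod 2. Use one state per residue: q0 for 0, …, q1 for 1. Reading `a` moves to the next residue; anything else stays put. q0 is accepting.
2 states suffice.
        a   b  
>* q0   q1  q0 
   q1   q0  q1 
(> = start, * = accepting)

start=q0; accept=q0; q0-a>q1; q0-b>q0; q1-a>q0; q1-b>q1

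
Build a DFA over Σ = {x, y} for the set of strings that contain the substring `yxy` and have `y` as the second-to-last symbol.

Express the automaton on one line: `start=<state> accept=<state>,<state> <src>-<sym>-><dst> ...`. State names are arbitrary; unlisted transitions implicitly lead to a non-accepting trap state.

start=q0 accept=q4,q5 q0-x->q0 q0-y->q1 q1-x->q2 q1-y->q1 q2-x->q0 q2-y->q3 q3-x->q4 q3-y->q5 q4-x->q6 q4-y->q3 q5-x->q4 q5-y->q5 q6-x->q6 q6-y->q3

Build one automaton per condition and run them in lockstep. One (4 states) tracks whether and how much of `yxy` has been seen; the other (7 states) tracks the last 2 symbols read. Each combined state is a pair, one component from each; accept when both components accept. After merging equivalent states the machine shrinks.
        x   y  
>  q0   q0  q1 
   q1   q2  q1 
   q2   q0  q3 
   q3   q4  q5 
 * q4   q6  q3 
 * q5   q4  q5 
   q6   q6  q3 
(> = start, * = accepting)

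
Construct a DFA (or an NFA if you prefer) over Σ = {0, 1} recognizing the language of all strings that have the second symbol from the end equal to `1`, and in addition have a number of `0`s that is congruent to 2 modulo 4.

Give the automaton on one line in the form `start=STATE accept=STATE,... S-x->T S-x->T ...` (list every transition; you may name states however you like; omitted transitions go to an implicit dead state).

start=q0 accept=q9,q14 q0-0->q1 q0-1->q2 q1-0->q3 q1-1->q4 q2-0->q5 q2-1->q6 q3-0->q7 q3-1->q8 q4-0->q9 q4-1->q10 q5-0->q3 q5-1->q4 q6-0->q5 q6-1->q6 q7-0->q11 q7-1->q12 q8-0->q13 q8-1->q14 q9-0->q7 q9-1->q8 q10-0->q9 q10-1->q10 q11-0->q15 q11-1->q16 q12-0->q17 q12-1->q18 q13-0->q11 q13-1->q12 q14-0->q13 q14-1->q14 q15-0->q3 q15-1->q4 q16-0->q5 q16-1->q6 q17-0->q15 q17-1->q16 q18-0->q17 q18-1->q18

Build one automaton per condition and run them in lockstep. One (7 states) tracks the last 2 symbols read; the other (4 states) tracks the count of `0`s modulo 4. Each combined state is a pair, one component from each; accept when both components accept.
19 states suffice.
          0    1  
>  q0     q1   q2 
   q1     q3   q4 
   q2     q5   q6 
   q3     q7   q8 
   q4     q9  q10 
   q5     q3   q4 
   q6     q5   q6 
   q7    q11  q12 
   q8    q13  q14 
 * q9     q7   q8 
   q10    q9  q10 
   q11   q15  q16 
   q12   q17  q18 
   q13   q11  q12 
 * q14   q13  q14 
   q15    q3   q4 
   q16    q5   q6 
   q17   q15  q16 
   q18   q17  q18 
(> = start, * = accepting)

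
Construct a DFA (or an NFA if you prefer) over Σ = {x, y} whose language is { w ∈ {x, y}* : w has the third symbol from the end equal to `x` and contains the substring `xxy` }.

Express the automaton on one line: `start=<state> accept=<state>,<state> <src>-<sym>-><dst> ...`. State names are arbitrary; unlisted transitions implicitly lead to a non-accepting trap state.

start=s0 accept=s8,s15,s16,s21 s0-x->s1 s0-y->s2 s1-x->s3 s1-y->s4 s2-x->s5 s2-y->s6 s3-x->s7 s3-y->s8 s4-x->s9 s4-y->s10 s5-x->s11 s5-y->s12 s6-x->s13 s6-y->s14 s7-x->s7 s7-y->s8 s8-x->s15 s8-y->s16 s9-x->s11 s9-y->s12 s10-x->s13 s10-y->s14 s11-x->s7 s11-y->s8 s12-x->s9 s12-y->s10 s13-x->s11 s13-y->s12 s14-x->s13 s14-y->s14 s15-x->s17 s15-y->s18 s16-x->s19 s16-y->s20 s17-x->s21 s17-y->s8 s18-x->s15 s18-y->s16 s19-x->s17 s19-y->s18 s20-x->s19 s20-y->s20 s21-x->s21 s21-y->s8

Run two small machines in parallel and take their product. The first has 15 states tracking the last 3 symbols read; the second has 4 states tracking whether and how much of `xxy` has been seen. A product state is a pair (one from each), accepting exactly when both do.
A 22-state machine:
          x    y  
>  s0     s1   s2 
   s1     s3   s4 
   s2     s5   s6 
   s3     s7   s8 
   s4     s9  s10 
   s5    s11  s12 
   s6    s13  s14 
   s7     s7   s8 
 * s8    s15  s16 
   s9    s11  s12 
   s10   s13  s14 
   s11    s7   s8 
   s12    s9  s10 
   s13   s11  s12 
   s14   s13  s14 
 * s15   s17  s18 
 * s16   s19  s20 
   s17   s21   s8 
   s18   s15  s16 
   s19   s17  s18 
   s20   s19  s20 
 * s21   s21   s8 
(> = start, * = accepting)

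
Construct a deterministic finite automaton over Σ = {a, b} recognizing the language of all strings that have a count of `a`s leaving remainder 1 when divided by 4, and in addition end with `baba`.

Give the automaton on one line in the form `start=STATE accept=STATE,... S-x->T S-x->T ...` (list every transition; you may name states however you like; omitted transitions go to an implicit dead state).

Build one automaton per condition and run them in lockstep. One (4 states) tracks the count of `a`s modulo 4; the other (5 states) tracks how much of the suffix `baba` has currently been matched. Each combined state is a pair, one component from each; accept when both components accept. After merging equivalent states the machine shrinks.
With 8 states:
        a   b  
>  q0   q1  q0 
   q1   q2  q1 
   q2   q3  q2 
   q3   q0  q4 
   q4   q5  q4 
   q5   q1  q6 
   q6   q7  q0 
 * q7   q2  q1 
(> = start, * = accepting)

start=q0 accept=q7 q0-a->q1 q0-b->q0 q1-a->q2 q1-b->q1 q2-a->q3 q2-b->q2 q3-a->q0 q3-b->q4 q4-a->q5 q4-b->q4 q5-a->q1 q5-b->q6 q6-a->q7 q6-b->q0 q7-a->q2 q7-b->q1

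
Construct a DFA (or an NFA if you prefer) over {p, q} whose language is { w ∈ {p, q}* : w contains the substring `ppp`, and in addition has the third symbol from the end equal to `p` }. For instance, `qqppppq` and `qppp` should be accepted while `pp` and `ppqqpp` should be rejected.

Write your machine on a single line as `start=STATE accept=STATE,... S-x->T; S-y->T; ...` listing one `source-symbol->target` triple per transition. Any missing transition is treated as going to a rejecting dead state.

Build one automaton per condition and run them in lockstep. The first has 4 states tracking whether and how much of `ppp` has been seen; the second has 15 states tracking the last 3 symbols read. A product state is a pair (one from each), accepting exactly when both do.
          p    q  
>  S0     S1   S2 
   S1     S3   S4 
   S2     S5   S6 
   S3     S7   S8 
   S4     S9  S10 
   S5    S11  S12 
   S6    S13  S14 
 * S7     S7  S15 
   S8     S9  S10 
   S9    S11  S12 
   S10   S13  S14 
   S11    S7   S8 
   S12    S9  S10 
   S13   S11  S12 
   S14   S13  S14 
 * S15   S16  S17 
 * S16   S18  S19 
 * S17   S20  S21 
   S18    S7  S15 
   S19   S16  S17 
   S20   S18  S19 
   S21   S20  S21 
(> = start, * = accepting)

start=S0; accept=S7,S15,S16,S17; S0-p->S1; S0-q->S2; S1-p->S3; S1-q->S4; S2-p->S5; S2-q->S6; S3-p->S7; S3-q->S8; S4-p->S9; S4-q->S10; S5-p->S11; S5-q->S12; S6-p->S13; S6-q->S14; S7-p->S7; S7-q->S15; S8-p->S9; S8-q->S10; S9-p->S11; S9-q->S12; S10-p->S13; S10-q->S14; S11-p->S7; S11-q->S8; S12-p->S9; S12-q->S10; S13-p->S11; S13-q->S12; S14-p->S13; S14-q->S14; S15-p->S16; S15-q->S17; S16-p->S18; S16-q->S19; S17-p->S20; S17-q->S21; S18-p->S7; S18-q->S15; S19-p->S16; S19-q->S17; S20-p->S18; S20-q->S19; S21-p->S20; S21-q->S21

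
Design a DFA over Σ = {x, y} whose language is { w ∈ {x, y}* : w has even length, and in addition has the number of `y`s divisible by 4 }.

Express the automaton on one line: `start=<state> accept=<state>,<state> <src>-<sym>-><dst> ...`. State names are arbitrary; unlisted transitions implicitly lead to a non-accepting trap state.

start=q0 accept=q0 q0-x->q1 q0-y->q2 q1-x->q0 q1-y->q3 q2-x->q3 q2-y->q4 q3-x->q2 q3-y->q5 q4-x->q5 q4-y->q6 q5-x->q4 q5-y->q7 q6-x->q7 q6-y->q0 q7-x->q6 q7-y->q1

Build one automaton per condition and run them in lockstep. The first has 2 states tracking the input length modulo 2; the second has 4 states tracking the count of `y`s modulo 4. A product state is a pair (one from each), accepting exactly when both do.
With 8 states:
        x   y  
>* q0   q1  q2 
   q1   q0  q3 
   q2   q3  q4 
   q3   q2  q5 
   q4   q5  q6 
   q5   q4  q7 
   q6   q7  q0 
   q7   q6  q1 
(> = start, * = accepting)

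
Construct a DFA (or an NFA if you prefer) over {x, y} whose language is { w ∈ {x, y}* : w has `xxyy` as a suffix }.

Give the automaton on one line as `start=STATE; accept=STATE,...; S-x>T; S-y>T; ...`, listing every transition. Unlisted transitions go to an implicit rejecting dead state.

Let each state record the length of the longest suffix of the input read so far that is also a prefix of `xxyy`. q1 means the last symbol is `x`; q2 means the last 2 symbols are `xx`; q3 means the last 3 symbols are `xxy`; q4 means the last 4 symbols are `xxyy`. Accept only at q4, where the string currently ends in `xxyy`.
A 5-state machine:
        x   y  
>  q0   q1  q0 
   q1   q2  q0 
   q2   q2  q3 
   q3   q1  q4 
 * q4   q1  q0 
(> = start, * = accepting)

start=q0; accept=q4; q0-x>q1; q0-y>q0; q1-x>q2; q1-y>q0; q2-x>q2; q2-y>q3; q3-x>q1; q3-y>q4; q4-x>q1; q4-y>q0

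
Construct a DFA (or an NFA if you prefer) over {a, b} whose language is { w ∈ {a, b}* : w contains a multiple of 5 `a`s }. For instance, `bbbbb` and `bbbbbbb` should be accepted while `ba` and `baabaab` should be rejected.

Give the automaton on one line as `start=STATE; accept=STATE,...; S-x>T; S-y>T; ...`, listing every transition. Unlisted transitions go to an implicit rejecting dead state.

start=q0; accept=q0; q0-a>q1; q0-b>q0; q1-a>q2; q1-b>q1; q2-a>q3; q2-b>q2; q3-a>q4; q3-b>q3; q4-a>q0; q4-b>q4

The only thing that matters is how many `a`s have appeared, reduced mod 5. Use one state per residue: q0 for 0, …, q4 for 4. Reading `a` moves to the next residue; anything else stays put. q0 is accepting.
A 5-state machine:
        a   b  
>* q0   q1  q0 
   q1   q2  q1 
   q2   q3  q2 
   q3   q4  q3 
   q4   q0  q4 
(> = start, * = accepting)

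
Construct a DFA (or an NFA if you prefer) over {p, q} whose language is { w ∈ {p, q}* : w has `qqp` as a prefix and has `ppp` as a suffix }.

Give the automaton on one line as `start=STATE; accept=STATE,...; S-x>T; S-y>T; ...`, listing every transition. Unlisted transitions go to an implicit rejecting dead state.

start=S0; accept=S10; S0-p>S1; S0-q>S2; S1-p>S3; S1-q>S4; S2-p>S1; S2-q>S5; S3-p>S6; S3-q>S4; S4-p>S1; S4-q>S4; S5-p>S7; S5-q>S4; S6-p>S6; S6-q>S4; S7-p>S8; S7-q>S9; S8-p>S10; S8-q>S9; S9-p>S7; S9-q>S9; S10-p>S10; S10-q>S9

Handle the two conditions separately and then intersect. The first has 5 states tracking whether the input so far still matches the prefix `qqp`; the second has 4 states tracking how much of the suffix `ppp` has currently been matched. A product state is a pair (one from each), accepting exactly when both do.
With 11 states:
          p    q  
>  S0     S1   S2 
   S1     S3   S4 
   S2     S1   S5 
   S3     S6   S4 
   S4     S1   S4 
   S5     S7   S4 
   S6     S6   S4 
   S7     S8   S9 
   S8    S10   S9 
   S9     S7   S9 
 * S10   S10   S9 
(> = start, * = accepting)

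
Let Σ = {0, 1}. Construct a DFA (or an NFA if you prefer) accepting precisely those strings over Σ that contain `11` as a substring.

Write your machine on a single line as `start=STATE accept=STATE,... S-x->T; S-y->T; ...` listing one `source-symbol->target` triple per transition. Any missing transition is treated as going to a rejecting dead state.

start=s0; accept=s2; s0-0->s0; s0-1->s1; s1-0->s0; s1-1->s2; s2-0->s2; s2-1->s2

States s0..s1 record the length of the longest prefix of `11` that matches the current input suffix. Reaching s2 means `11` has been seen, and we stay there forever. Accept from s2.
A 3-state machine:
        0   1  
>  s0   s0  s1 
   s1   s0  s2 
 * s2   s2  s2 
(> = start, * = accepting)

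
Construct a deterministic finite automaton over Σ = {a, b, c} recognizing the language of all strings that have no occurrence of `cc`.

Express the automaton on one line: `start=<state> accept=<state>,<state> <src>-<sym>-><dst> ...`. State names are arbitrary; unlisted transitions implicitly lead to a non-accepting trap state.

start=q0 accept=q0,q1 q0-a->q0 q0-b->q0 q0-c->q1 q1-a->q0 q1-b->q0 q1-c->q2 q2-a->q2 q2-b->q2 q2-c->q2

This is the complement of 'contains `cc`'. Use the same substring-matching states — q0 through q2 holding how much of `cc` has just been matched — but flip the accepting set: everything except the trap q2 accepts.
A 3-state machine:
        a   b   c  
>* q0   q0  q0  q1 
 * q1   q0  q0  q2 
   q2   q2  q2  q2 
(> = start, * = accepting)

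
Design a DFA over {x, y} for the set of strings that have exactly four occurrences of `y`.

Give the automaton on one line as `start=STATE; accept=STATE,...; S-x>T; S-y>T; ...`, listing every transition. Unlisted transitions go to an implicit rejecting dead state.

Only the number of `y`s matters, and only up to 5. Make a chain A → B → C → D → E → F advanced by each `y` (with F absorbing); every other symbol self-loops. The accepting set is {E}.
       x  y 
>  A   A  B 
   B   B  C 
   C   C  D 
   D   D  E 
 * E   E  F 
   F   F  F 
(> = start, * = accepting)

start=A; accept=E; A-x>A; A-y>B; B-x>B; B-y>C; C-x>C; C-y>D; D-x>D; D-y>E; E-x>E; E-y>F; F-x>F; F-y>F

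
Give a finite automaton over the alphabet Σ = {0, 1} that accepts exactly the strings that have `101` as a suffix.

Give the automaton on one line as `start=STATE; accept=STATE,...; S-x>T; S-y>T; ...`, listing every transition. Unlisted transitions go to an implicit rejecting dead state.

start=S0; accept=S3; S0-0>S0; S0-1>S1; S1-0>S2; S1-1>S1; S2-0>S0; S2-1>S3; S3-0>S2; S3-1>S1

Let each state record the length of the longest suffix of the input read so far that is also a prefix of `101`. S1 means the last symbol is `1`; S2 means the last 2 symbols are `10`; S3 means the last 3 symbols are `101`. Accept only at S3, where the string currently ends in `101`.
        0   1  
>  S0   S0  S1 
   S1   S2  S1 
   S2   S0  S3 
 * S3   S2  S1 
(> = start, * = accepting)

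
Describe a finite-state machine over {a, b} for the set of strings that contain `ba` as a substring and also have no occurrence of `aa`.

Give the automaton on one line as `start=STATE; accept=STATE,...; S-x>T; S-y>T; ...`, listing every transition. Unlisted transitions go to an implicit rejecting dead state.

start=q0; accept=q4,q7; q0-a>q1; q0-b>q2; q1-a>q3; q1-b>q2; q2-a>q4; q2-b>q2; q3-a>q3; q3-b>q5; q4-a>q6; q4-b>q7; q5-a>q6; q5-b>q5; q6-a>q6; q6-b>q6; q7-a>q4; q7-b>q7

Run two small machines in parallel and take their product. One (3 states) tracks whether and how much of `ba` has been seen; the other (3 states) tracks partial matches of the forbidden pattern `aa`. Each combined state is a pair, one component from each; accept when both components accept.
An 8-state machine:
        a   b  
>  q0   q1  q2 
   q1   q3  q2 
   q2   q4  q2 
   q3   q3  q5 
 * q4   q6  q7 
   q5   q6  q5 
   q6   q6  q6 
 * q7   q4  q7 
(> = start, * = accepting)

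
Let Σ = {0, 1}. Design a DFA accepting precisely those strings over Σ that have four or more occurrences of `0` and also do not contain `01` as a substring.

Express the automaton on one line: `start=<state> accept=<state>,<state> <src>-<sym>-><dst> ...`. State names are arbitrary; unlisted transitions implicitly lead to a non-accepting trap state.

start=s0 accept=s5 s0-0->s1 s0-1->s0 s1-0->s2 s1-1->s3 s2-0->s4 s2-1->s3 s3-0->s3 s3-1->s3 s4-0->s5 s4-1->s3 s5-0->s5 s5-1->s3

Run two small machines in parallel and take their product. One (6 states) tracks the count of `0`s, saturating at 5; the other (3 states) tracks partial matches of the forbidden pattern `01`. Each combined state is a pair, one component from each; accept when both components accept. After merging equivalent states the machine shrinks.
6 states suffice.
        0   1  
>  s0   s1  s0 
   s1   s2  s3 
   s2   s4  s3 
   s3   s3  s3 
   s4   s5  s3 
 * s5   s5  s3 
(> = start, * = accepting)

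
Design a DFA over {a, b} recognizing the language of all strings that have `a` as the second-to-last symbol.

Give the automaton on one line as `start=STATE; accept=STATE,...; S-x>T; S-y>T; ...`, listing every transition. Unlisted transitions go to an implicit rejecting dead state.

start=s0; accept=s3,s4; s0-a>s1; s0-b>s2; s1-a>s3; s1-b>s4; s2-a>s5; s2-b>s6; s3-a>s3; s3-b>s4; s4-a>s5; s4-b>s6; s5-a>s3; s5-b>s4; s6-a>s5; s6-b>s6

Because acceptance depends on a position counted from the end, the machine has to buffer the most recent 2 symbols. Make each state the string of the last up-to-2 symbols read; on input `x` shift the window left and append `x`. Accept when the buffered window has length 2 and begins with `a`.
With 7 states:
        a   b  
>  s0   s1  s2 
   s1   s3  s4 
   s2   s5  s6 
 * s3   s3  s4 
 * s4   s5  s6 
   s5   s3  s4 
   s6   s5  s6 
(> = start, * = accepting)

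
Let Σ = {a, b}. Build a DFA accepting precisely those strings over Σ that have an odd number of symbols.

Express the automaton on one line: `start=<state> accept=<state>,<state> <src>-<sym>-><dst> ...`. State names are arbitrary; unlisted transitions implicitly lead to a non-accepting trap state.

Count input length modulo 2: every symbol advances one step around the cycle q0 → q1 → q0. Accept at q1.
A 2-state machine:
        a   b  
>  q0   q1  q1 
 * q1   q0  q0 
(> = start, * = accepting)

start=q0 accept=q1 q0-a->q1 q0-b->q1 q1-a->q0 q1-b->q0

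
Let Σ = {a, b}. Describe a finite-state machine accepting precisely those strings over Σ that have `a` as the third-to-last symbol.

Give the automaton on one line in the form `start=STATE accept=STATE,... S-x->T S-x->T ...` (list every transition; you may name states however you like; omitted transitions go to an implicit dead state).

A DFA must remember the last 3 symbols (since which symbol is third-to-last isn't known until the input ends). Use one state per possible window of the last ≤3 symbols; accept from those whose window starts with `a`.
A 15-state machine:
          a    b  
>  q0     q1   q2 
   q1     q3   q4 
   q2     q5   q6 
   q3     q7   q8 
   q4     q9  q10 
   q5    q11  q12 
   q6    q13  q14 
 * q7     q7   q8 
 * q8     q9  q10 
 * q9    q11  q12 
 * q10   q13  q14 
   q11    q7   q8 
   q12    q9  q10 
   q13   q11  q12 
   q14   q13  q14 
(> = start, * = accepting)

start=q0 accept=q7,q8,q9,q10 q0-a->q1 q0-b->q2 q1-a->q3 q1-b->q4 q2-a->q5 q2-b->q6 q3-a->q7 q3-b->q8 q4-a->q9 q4-b->q10 q5-a->q11 q5-b->q12 q6-a->q13 q6-b->q14 q7-a->q7 q7-b->q8 q8-a->q9 q8-b->q10 q9-a->q11 q9-b->q12 q10-a->q13 q10-b->q14 q11-a->q7 q11-b->q8 q12-a->q9 q12-b->q10 q13-a->q11 q13-b->q12 q14-a->q13 q14-b->q14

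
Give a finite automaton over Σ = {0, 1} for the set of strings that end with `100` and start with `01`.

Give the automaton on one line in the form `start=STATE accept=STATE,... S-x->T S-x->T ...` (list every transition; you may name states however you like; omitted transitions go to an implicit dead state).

start=q0 accept=q5 q0-0->q1 q0-1->q2 q1-0->q2 q1-1->q3 q2-0->q2 q2-1->q2 q3-0->q4 q3-1->q3 q4-0->q5 q4-1->q3 q5-0->q6 q5-1->q3 q6-0->q6 q6-1->q3

Handle the two conditions separately and then intersect. The first has 4 states tracking how much of the suffix `100` has currently been matched; the second has 4 states tracking whether the input so far still matches the prefix `01`. A product state is a pair (one from each), accepting exactly when both do. Minimizing collapses redundant product states.
        0   1  
>  q0   q1  q2 
   q1   q2  q3 
   q2   q2  q2 
   q3   q4  q3 
   q4   q5  q3 
 * q5   q6  q3 
   q6   q6  q3 
(> = start, * = accepting)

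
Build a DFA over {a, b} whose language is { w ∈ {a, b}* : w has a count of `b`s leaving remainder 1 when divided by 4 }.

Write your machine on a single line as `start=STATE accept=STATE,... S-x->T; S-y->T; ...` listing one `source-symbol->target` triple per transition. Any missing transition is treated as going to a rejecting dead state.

start=s0; accept=s1; s0-a->s0; s0-b->s1; s1-a->s1; s1-b->s2; s2-a->s2; s2-b->s3; s3-a->s3; s3-b->s0

Keep the running count of `b`s modulo 4: each `b` advances along the cycle s0 → s1 → s2 → s3 → s0 while other symbols loop. Accept at s1.
        a   b  
>  s0   s0  s1 
 * s1   s1  s2 
   s2   s2  s3 
   s3   s3  s0 
(> = start, * = accepting)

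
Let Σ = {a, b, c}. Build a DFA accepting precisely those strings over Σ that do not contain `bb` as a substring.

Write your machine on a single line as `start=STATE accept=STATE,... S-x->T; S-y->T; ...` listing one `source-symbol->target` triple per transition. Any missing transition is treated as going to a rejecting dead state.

start=q0; accept=q0,q1; q0-a->q0; q0-b->q1; q0-c->q0; q1-a->q0; q1-b->q2; q1-c->q0; q2-a->q2; q2-b->q2; q2-c->q2

Track partial matches of the forbidden pattern `bb`. State q2 is a dead state reached once `bb` has occurred; every other state accepts. q0 means no part of `bb` is currently matched.
A 3-state machine:
        a   b   c  
>* q0   q0  q1  q0 
 * q1   q0  q2  q0 
   q2   q2  q2  q2 
(> = start, * = accepting)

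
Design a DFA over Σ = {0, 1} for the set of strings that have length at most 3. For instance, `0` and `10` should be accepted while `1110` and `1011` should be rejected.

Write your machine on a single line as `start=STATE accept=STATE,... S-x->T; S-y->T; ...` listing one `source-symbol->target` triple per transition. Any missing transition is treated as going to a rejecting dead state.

start=A; accept=A,B,C,D; A-0->B; A-1->B; B-0->C; B-1->C; C-0->D; C-1->D; D-0->E; D-1->E; E-0->E; E-1->E

We only need to distinguish lengths 0, 1, …, 3, and '>3'. Chain A → B → C → D → E on every symbol, with E looping. Accepting states: {A, B, C, D}.
5 states suffice.
       0  1 
>* A   B  B 
 * B   C  C 
 * C   D  D 
 * D   E  E 
   E   E  E 
(> = start, * = accepting)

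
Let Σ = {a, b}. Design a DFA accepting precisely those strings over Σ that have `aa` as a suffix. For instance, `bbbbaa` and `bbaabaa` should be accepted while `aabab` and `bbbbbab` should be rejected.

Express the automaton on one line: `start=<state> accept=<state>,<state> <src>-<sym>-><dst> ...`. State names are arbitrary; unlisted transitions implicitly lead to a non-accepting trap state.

start=q0 accept=q2 q0-a->q1 q0-b->q0 q1-a->q2 q1-b->q0 q2-a->q2 q2-b->q0

Let each state record the length of the longest suffix of the input read so far that is also a prefix of `aa`. q1 means the last symbol is `a`; q2 means the last 2 symbols are `aa`. Accept only at q2, where the string currently ends in `aa`.
3 states suffice.
        a   b  
>  q0   q1  q0 
   q1   q2  q0 
 * q2   q2  q0 
(> = start, * = accepting)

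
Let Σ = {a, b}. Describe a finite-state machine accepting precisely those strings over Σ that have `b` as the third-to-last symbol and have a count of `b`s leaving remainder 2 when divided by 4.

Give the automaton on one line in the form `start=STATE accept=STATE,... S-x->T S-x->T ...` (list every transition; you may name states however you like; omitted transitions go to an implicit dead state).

Handle the two conditions separately and then intersect. The first has 15 states tracking the last 3 symbols read; the second has 4 states tracking the count of `b`s modulo 4. A product state is a pair (one from each), accepting exactly when both do. After merging equivalent states the machine shrinks.
15 states suffice.
          a    b  
>  q0     q0   q1 
   q1     q2   q3 
   q2     q4   q5 
   q3     q6   q7 
   q4     q4   q8 
 * q5     q9   q7 
 * q6    q10   q7 
   q7     q7  q11 
   q8     q9   q7 
   q9    q10   q7 
 * q10   q12   q7 
   q11    q0  q13 
   q12   q12   q7 
   q13    q2  q14 
 * q14    q6   q7 
(> = start, * = accepting)

start=q0 accept=q5,q6,q10,q14 q0-a->q0 q0-b->q1 q1-a->q2 q1-b->q3 q2-a->q4 q2-b->q5 q3-a->q6 q3-b->q7 q4-a->q4 q4-b->q8 q5-a->q9 q5-b->q7 q6-a->q10 q6-b->q7 q7-a->q7 q7-b->q11 q8-a->q9 q8-b->q7 q9-a->q10 q9-b->q7 q10-a->q12 q10-b->q7 q11-a->q0 q11-b->q13 q12-a->q12 q12-b->q7 q13-a->q2 q13-b->q14 q14-a->q6 q14-b->q7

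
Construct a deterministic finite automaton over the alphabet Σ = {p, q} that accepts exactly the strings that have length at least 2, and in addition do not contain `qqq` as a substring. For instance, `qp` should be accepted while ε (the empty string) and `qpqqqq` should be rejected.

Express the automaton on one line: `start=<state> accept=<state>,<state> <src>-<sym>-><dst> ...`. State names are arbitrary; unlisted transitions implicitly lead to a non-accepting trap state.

start=S0 accept=S3,S4,S5 S0-p->S1 S0-q->S2 S1-p->S3 S1-q->S4 S2-p->S3 S2-q->S5 S3-p->S3 S3-q->S4 S4-p->S3 S4-q->S5 S5-p->S3 S5-q->S6 S6-p->S6 S6-q->S6

Run two small machines in parallel and take their product. The first has 4 states tracking the input length, saturating at 3; the second has 4 states tracking partial matches of the forbidden pattern `qqq`. A product state is a pair (one from each), accepting exactly when both do. Minimizing collapses redundant product states.
7 states suffice.
        p   q  
>  S0   S1  S2 
   S1   S3  S4 
   S2   S3  S5 
 * S3   S3  S4 
 * S4   S3  S5 
 * S5   S3  S6 
   S6   S6  S6 
(> = start, * = accepting)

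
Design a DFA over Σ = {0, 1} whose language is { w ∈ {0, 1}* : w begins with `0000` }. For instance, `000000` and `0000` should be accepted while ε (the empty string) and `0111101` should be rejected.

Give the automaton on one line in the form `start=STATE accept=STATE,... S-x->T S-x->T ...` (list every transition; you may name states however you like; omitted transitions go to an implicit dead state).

Walk along `0000` while the input agrees: from A take `0` to B, and so on. Any deviation drops to the rejecting sink F. Once E is reached the prefix is confirmed and every continuation is accepted.
With 6 states:
       0  1 
>  A   B  F 
   B   C  F 
   C   D  F 
   D   E  F 
 * E   E  E 
   F   F  F 
(> = start, * = accepting)

start=A accept=E A-0->B A-1->F B-0->C B-1->F C-0->D C-1->F D-0->E D-1->F E-0->E E-1->E F-0->F F-1->F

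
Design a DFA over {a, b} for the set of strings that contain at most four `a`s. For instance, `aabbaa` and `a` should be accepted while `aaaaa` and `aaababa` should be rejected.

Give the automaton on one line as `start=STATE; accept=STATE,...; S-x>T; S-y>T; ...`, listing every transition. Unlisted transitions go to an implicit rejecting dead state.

Only the number of `a`s matters, and only up to 5. Make a chain q0 → q1 → q2 → q3 → q4 → q5 advanced by each `a` (with q5 absorbing); every other symbol self-loops. The accepting set is {q0, q1, q2, q3, q4}.
        a   b  
>* q0   q1  q0 
 * q1   q2  q1 
 * q2   q3  q2 
 * q3   q4  q3 
 * q4   q5  q4 
   q5   q5  q5 
(> = start, * = accepting)

start=q0; accept=q0,q1,q2,q3,q4; q0-a>q1; q0-b>q0; q1-a>q2; q1-b>q1; q2-a>q3; q2-b>q2; q3-a>q4; q3-b>q3; q4-a>q5; q4-b>q4; q5-a>q5; q5-b>q5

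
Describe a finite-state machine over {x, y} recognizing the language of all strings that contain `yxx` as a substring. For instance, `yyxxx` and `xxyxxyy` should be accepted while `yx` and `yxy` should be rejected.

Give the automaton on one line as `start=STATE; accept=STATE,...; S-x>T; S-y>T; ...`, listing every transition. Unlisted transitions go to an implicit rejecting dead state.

start=A; accept=D; A-x>A; A-y>B; B-x>C; B-y>B; C-x>D; C-y>B; D-x>D; D-y>D

Track how much of `yxx` has been matched so far: state A is no progress, D is the absorbing accept state reached once `yxx` has occurred. Intermediate states record partial matches; on a mismatch, fall back to the longest reusable overlap.
       x  y 
>  A   A  B 
   B   C  B 
   C   D  B 
 * D   D  D 
(> = start, * = accepting)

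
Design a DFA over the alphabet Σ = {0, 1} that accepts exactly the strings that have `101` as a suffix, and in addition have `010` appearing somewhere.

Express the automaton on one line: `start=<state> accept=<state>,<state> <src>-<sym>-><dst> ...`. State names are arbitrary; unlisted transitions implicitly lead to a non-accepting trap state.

Run two small machines in parallel and take their product. The first has 4 states tracking how much of the suffix `101` has currently been matched; the second has 4 states tracking whether and how much of `010` has been seen. A product state is a pair (one from each), accepting exactly when both do. Minimizing collapses redundant product states.
A 7-state machine:
        0   1  
>  s0   s1  s0 
   s1   s1  s2 
   s2   s3  s0 
   s3   s4  s5 
   s4   s4  s6 
 * s5   s3  s6 
   s6   s3  s6 
(> = start, * = accepting)

start=s0 accept=s5 s0-0->s1 s0-1->s0 s1-0->s1 s1-1->s2 s2-0->s3 s2-1->s0 s3-0->s4 s3-1->s5 s4-0->s4 s4-1->s6 s5-0->s3 s5-1->s6 s6-0->s3 s6-1->s6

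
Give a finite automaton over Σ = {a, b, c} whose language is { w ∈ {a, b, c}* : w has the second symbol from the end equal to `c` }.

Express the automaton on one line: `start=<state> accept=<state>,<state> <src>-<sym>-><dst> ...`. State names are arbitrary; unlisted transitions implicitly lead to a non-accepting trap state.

A DFA must remember the last 2 symbols (since which symbol is second-to-last isn't known until the input ends). Use one state per possible window of the last ≤2 symbols; accept from those whose window starts with `c`.
13 states suffice.
          a    b    c  
>  q0     q1   q2   q3 
   q1     q4   q5   q6 
   q2     q7   q8   q9 
   q3    q10  q11  q12 
   q4     q4   q5   q6 
   q5     q7   q8   q9 
   q6    q10  q11  q12 
   q7     q4   q5   q6 
   q8     q7   q8   q9 
   q9    q10  q11  q12 
 * q10    q4   q5   q6 
 * q11    q7   q8   q9 
 * q12   q10  q11  q12 
(> = start, * = accepting)

start=q0 accept=q10,q11,q12 q0-a->q1 q0-b->q2 q0-c->q3 q1-a->q4 q1-b->q5 q1-c->q6 q2-a->q7 q2-b->q8 q2-c->q9 q3-a->q10 q3-b->q11 q3-c->q12 q4-a->q4 q4-b->q5 q4-c->q6 q5-a->q7 q5-b->q8 q5-c->q9 q6-a->q10 q6-b->q11 q6-c->q12 q7-a->q4 q7-b->q5 q7-c->q6 q8-a->q7 q8-b->q8 q8-c->q9 q9-a->q10 q9-b->q11 q9-c->q12 q10-a->q4 q10-b->q5 q10-c->q6 q11-a->q7 q11-b->q8 q11-c->q9 q12-a->q10 q12-b->q11 q12-c->q12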